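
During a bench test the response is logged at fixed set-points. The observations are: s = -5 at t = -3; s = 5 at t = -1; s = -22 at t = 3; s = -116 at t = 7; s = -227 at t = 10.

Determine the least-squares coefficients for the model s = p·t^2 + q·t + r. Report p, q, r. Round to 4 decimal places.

p = -2.0232, q = -2.9326, r = 4.3643

From the data, Σt^2·t^2 = 12564, Σt^2·t = 1342, Σt^2 = 168, Σt·t = 168, Σt = 16, Σ1 = 5.
For Aᵀs: Σt^2·s = -28622, Σt·s = -3138, Σs = -365.
Normal equations: [[12564, 1342, 168]; [1342, 168, 16]; [168, 16, 5]]·[p, q, r]ᵀ = [-28622, -3138, -365]ᵀ.
Inverting the 3×3 Gram matrix, [p, q, r]ᵀ = [-407433/201379, -590561/201379, 878877/201379]ᵀ.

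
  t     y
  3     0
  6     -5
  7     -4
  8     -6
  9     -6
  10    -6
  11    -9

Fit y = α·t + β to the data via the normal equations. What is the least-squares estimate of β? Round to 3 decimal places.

XᵀX·[α, β]ᵀ = Xᵀy reads: 460·α + 54·β = -319;  54·α + 7·β = -36.
Determinant 460·7 − 54² = 304.
α = ((-319)·7 − 54·(-36))/304 = -289/304; β = (460·(-36) − 54·(-319))/304 = 333/152.

β = 2.191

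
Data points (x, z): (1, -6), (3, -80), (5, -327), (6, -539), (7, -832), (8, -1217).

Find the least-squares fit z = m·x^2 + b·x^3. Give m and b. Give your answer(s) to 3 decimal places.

m = -2.981, b = -2.003

Sums needed: Σx^2·x^2 = 8500, Σx^2·x^3 = 60720, Σx^3·x^3 = 442804.
Moment sums: Σx^2·z = -146961, Σx^3·z = -1067945.
So AᵀA·[m, b]ᵀ = Aᵀz: [[8500, 60720]; [60720, 442804]]·[m, b]ᵀ = [-146961, -1067945]ᵀ.
Determinant 8500·442804 − 60720² = 76915600.
m = ((-146961)·442804 − 60720·(-1067945))/76915600 = -57324561/19228900; b = (8500·(-1067945) − 60720·(-146961))/76915600 = -7703029/3845780.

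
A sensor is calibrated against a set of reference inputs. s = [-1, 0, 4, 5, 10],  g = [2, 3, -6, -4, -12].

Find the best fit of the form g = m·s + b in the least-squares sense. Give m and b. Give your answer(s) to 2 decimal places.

Forming AᵀA = [[142, 18]; [18, 5]] and Aᵀg = [-166, -17]ᵀ gives AᵀA·[m, b]ᵀ = Aᵀg.
Δ = 142·5 − 18² = 386.
m = ((-166)·5 − 18·(-17))/386 = -262/193; b = (142·(-17) − 18·(-166))/386 = 287/193.

m = -1.36, b = 1.49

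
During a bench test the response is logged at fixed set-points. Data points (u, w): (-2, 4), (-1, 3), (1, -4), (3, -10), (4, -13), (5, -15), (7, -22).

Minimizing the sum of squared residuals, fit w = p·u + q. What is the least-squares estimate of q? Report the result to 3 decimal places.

q = -0.993

With design matrix X, XᵀX = [[105, 17]; [17, 7]] and Xᵀw = [-326, -57]ᵀ.
Δ = 105·7 − 17² = 446.
p = ((-326)·7 − 17·(-57))/446 = -1313/446; q = (105·(-57) − 17·(-326))/446 = -443/446.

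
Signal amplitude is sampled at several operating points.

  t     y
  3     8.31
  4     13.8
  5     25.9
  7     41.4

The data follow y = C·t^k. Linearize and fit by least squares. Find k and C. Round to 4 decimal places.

k = 1.9511, C = 0.9838

Let Y = ln y. Fitting Y = k·ln t + ln C by least squares:
AᵀA = [[9.5056, 6.0403]; [6.0403, 4]], rhs = [18.4475, 11.7197]ᵀ  (here Σln t = 6.0403, Σ(ln t)² = 9.5056, Σln y = 11.7197, Σln t·ln y = 18.4475).
Slope k = (n·Σln t·ln y − Σln t·Σln y)/(n·Σ(ln t)² − (Σln t)²) = (4·18.4475 − 6.0403·11.7197)/1.5378 = 1.95106; ln C = (Σln y − k·Σln t)/n = -0.01631, so C = exp(-0.01631) = 0.98382.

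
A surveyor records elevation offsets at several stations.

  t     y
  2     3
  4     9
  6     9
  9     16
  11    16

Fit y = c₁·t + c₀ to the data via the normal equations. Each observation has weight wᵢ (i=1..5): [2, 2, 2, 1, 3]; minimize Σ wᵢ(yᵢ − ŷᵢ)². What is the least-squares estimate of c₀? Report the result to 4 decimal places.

c₀ = 1.5880

Forming MᵀWM = [[556, 66]; [66, 10]] and MᵀWy = [864, 106]ᵀ gives MᵀWM·[c₁, c₀]ᵀ = MᵀWy.
Eliminating c₀: 10·(row 1) − 66·(row 2) gives 1204·c₁ = 10·864 − 66·106 = 1644, so c₁ = 411/301.
Then c₀ = (106 − 66·(411/301))/10 = 478/301.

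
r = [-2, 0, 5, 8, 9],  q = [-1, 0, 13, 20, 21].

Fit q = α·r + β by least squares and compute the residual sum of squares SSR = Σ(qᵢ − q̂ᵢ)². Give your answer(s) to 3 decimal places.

Normal-equation sums: Σr·r = 174, Σr = 20, Σ1 = 5.
And Σr·q = 416, Σq = 53.
Normal equations: [[174, 20]; [20, 5]]·[α, β]ᵀ = [416, 53]ᵀ.
Eliminating β: 5·(row 1) − 20·(row 2) gives 470·α = 5·416 − 20·53 = 1020, so α = 102/47.
Then β = (53 − 20·(102/47))/5 = 451/235.
Residuals: 334/235, -451/235, 54/235, 169/235, -106/235; SSR = 1522/235.

SSR = 6.477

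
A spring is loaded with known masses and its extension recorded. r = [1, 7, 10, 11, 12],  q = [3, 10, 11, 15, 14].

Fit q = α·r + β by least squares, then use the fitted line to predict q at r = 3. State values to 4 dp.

q̂ = 5.2284

Entries of XᵀX: Σr·r = 415, Σr = 41, Σ1 = 5.
Moment sums: Σr·q = 516, Σq = 53.
Normal equations: [[415, 41]; [41, 5]]·[α, β]ᵀ = [516, 53]ᵀ.
det = 415·5 − 41² = 394.
α = (516·5 − 41·53)/394 = 407/394; β = (415·53 − 41·516)/394 = 839/394.
At r = 3: q̂ = (407/394)·(3) + (839/394)·(1) = 1030/197.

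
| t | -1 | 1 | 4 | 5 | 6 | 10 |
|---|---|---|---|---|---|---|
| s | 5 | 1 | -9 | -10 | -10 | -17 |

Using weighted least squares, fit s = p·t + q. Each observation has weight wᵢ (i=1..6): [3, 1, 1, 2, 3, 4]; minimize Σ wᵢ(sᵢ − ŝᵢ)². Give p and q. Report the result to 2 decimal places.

Forming AᵀWA = [[578, 70]; [70, 14]] and AᵀWs = [-1010, -111]ᵀ gives AᵀWA·[p, q]ᵀ = AᵀWs.
Δ = 578·14 − 70² = 3192.
p = ((-1010)·14 − 70·(-111))/3192 = -455/228; q = (578·(-111) − 70·(-1010))/3192 = 3271/1596.

p = -2.00, q = 2.05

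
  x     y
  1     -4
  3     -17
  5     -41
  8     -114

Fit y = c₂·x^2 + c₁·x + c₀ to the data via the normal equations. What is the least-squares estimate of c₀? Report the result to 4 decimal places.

c₀ = -5.3716

With design matrix M, MᵀM = [[4803, 665, 99]; [665, 99, 17]; [99, 17, 4]] and Mᵀy = [-8478, -1172, -176]ᵀ.
Solving the 3×3 system (Gaussian elimination) gives c₂ = -13403/6556, c₁ = 18465/6556, c₀ = -8804/1639.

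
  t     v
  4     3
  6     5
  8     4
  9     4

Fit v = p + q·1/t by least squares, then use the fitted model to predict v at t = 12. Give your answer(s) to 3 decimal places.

Compute the Gram sums: Σ1 = 4, Σ1/t = 47/72, Σ1/t·1/t = 613/5184.
Moment sums: Σv = 16, Σ1/t·v = 91/36.
So XᵀX·[p, q]ᵀ = Xᵀv: [[4, 47/72]; [47/72, 613/5184]]·[p, q]ᵀ = [16, 91/36]ᵀ.
Determinant 4·(613/5184) − (47/72)² = 3/64.
p = (16·(613/5184) − (47/72)·(91/36))/(3/64) = 418/81; q = (4·(91/36) − (47/72)·16)/(3/64) = -64/9.
At t = 12: v̂ = (418/81)·(1) + (-64/9)·(1/12) = 370/81.

v̂ = 4.568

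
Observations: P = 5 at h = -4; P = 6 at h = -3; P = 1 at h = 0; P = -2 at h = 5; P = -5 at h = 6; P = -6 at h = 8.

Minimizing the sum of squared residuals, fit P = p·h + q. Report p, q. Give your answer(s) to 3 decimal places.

p = -0.984, q = 1.802

Normal-equation sums: Σh·h = 150, Σh = 12, Σ1 = 6.
And Σh·P = -126, ΣP = -1.
XᵀX·[p, q]ᵀ = XᵀP becomes [[150, 12]; [12, 6]]·[p, q]ᵀ = [-126, -1]ᵀ.
det = 150·6 − 12² = 756.
p = ((-126)·6 − 12·(-1))/756 = -62/63; q = (150·(-1) − 12·(-126))/756 = 227/126.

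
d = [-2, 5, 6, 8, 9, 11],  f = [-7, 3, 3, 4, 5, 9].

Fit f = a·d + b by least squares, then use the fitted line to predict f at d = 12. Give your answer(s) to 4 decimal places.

f̂ = 9.5365

Sums needed: Σd·d = 331, Σd = 37, Σ1 = 6.
And Σd·f = 223, Σf = 17.
So MᵀM·[a, b]ᵀ = Mᵀf: [[331, 37]; [37, 6]]·[a, b]ᵀ = [223, 17]ᵀ.
Eliminating b: 6·(row 1) − 37·(row 2) gives 617·a = 6·223 − 37·17 = 709, so a = 709/617.
Then b = (17 − 37·(709/617))/6 = -2624/617.
At d = 12: f̂ = (709/617)·(12) + (-2624/617)·(1) = 5884/617.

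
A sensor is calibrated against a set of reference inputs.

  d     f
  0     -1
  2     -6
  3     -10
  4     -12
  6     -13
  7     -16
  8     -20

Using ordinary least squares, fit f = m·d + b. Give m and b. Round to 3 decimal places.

Entries of AᵀA: Σd·d = 178, Σd = 30, Σ1 = 7.
Moment sums: Σd·f = -440, Σf = -78.
Normal equations: [[178, 30]; [30, 7]]·[m, b]ᵀ = [-440, -78]ᵀ.
Determinant 178·7 − 30² = 346.
m = ((-440)·7 − 30·(-78))/346 = -370/173; b = (178·(-78) − 30·(-440))/346 = -342/173.

m = -2.139, b = -1.977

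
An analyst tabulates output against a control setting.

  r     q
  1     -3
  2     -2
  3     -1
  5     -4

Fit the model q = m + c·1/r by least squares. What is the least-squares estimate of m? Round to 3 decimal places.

From the data, Σ1 = 4, Σ1/r = 61/30, Σ1/r·1/r = 1261/900.
And Σq = -10, Σ1/r·q = -77/15.
Eliminating c: (1261/900)·(row 1) − (61/30)·(row 2) gives (147/100)·m = (1261/900)·(-10) − (61/30)·(-77/15) = -268/75, so m = -1072/441.
Then c = ((-77/15) − (61/30)·(-1072/441))/(1261/900) = -20/147.

m = -2.431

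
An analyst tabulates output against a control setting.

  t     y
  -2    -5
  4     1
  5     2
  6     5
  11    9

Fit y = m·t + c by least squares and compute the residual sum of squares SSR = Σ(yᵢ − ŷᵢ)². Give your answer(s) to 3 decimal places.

Normal-equation sums: Σt·t = 202, Σt = 24, Σ1 = 5.
And Σt·y = 153, Σy = 12.
Determinant 202·5 − 24² = 434.
m = (153·5 − 24·12)/434 = 477/434; c = (202·12 − 24·153)/434 = -624/217.
Residuals: 16/217, -113/217, -269/434, 278/217, -3/14; SSR = 1019/434.

SSR = 2.348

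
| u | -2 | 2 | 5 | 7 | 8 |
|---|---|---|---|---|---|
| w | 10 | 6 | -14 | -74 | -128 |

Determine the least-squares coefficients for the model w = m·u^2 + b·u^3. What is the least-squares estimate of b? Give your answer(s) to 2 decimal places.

With design matrix X, XᵀX = [[7154, 52700]; [52700, 395546]] and Xᵀw = [-12104, -92700]ᵀ.
Eliminating b: 395546·(row 1) − 52700·(row 2) gives 52446084·m = 395546·(-12104) − 52700·(-92700) = 97601216, so m = 24400304/13111521.
Then b = ((-92700) − 52700·(24400304/13111521))/395546 = -6323750/13111521.

b = -0.48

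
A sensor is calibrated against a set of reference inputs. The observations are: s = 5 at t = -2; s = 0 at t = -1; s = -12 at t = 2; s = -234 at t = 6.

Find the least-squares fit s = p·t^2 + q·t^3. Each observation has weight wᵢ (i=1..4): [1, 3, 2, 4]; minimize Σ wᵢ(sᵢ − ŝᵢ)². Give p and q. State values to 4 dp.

p = -0.8797, q = -0.9368

From the data, Σwᵢ·t^2·t^2 = 5235, Σwᵢ·t^2·t^3 = 31133, Σwᵢ·t^3·t^3 = 186819.
Moment sums: Σwᵢ·t^2·s = -33772, Σwᵢ·t^3·s = -202408.
AᵀWA·[p, q]ᵀ = AᵀWs becomes [[5235, 31133]; [31133, 186819]]·[p, q]ᵀ = [-33772, -202408]ᵀ.
Eliminating q: 186819·(row 1) − 31133·(row 2) gives 8733776·p = 186819·(-33772) − 31133·(-202408) = -7683004, so p = -1920751/2183444.
Then q = ((-202408) − 31133·(-1920751/2183444))/186819 = -2045551/2183444.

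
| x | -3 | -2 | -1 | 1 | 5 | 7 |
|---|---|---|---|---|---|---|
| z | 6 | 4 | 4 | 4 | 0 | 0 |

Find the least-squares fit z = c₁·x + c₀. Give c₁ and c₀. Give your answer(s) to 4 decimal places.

c₁ = -0.5814, c₀ = 3.6784

Compute the Gram sums: Σx·x = 89, Σx = 7, Σ1 = 6.
And Σx·z = -26, Σz = 18.
So MᵀM·[c₁, c₀]ᵀ = Mᵀz: [[89, 7]; [7, 6]]·[c₁, c₀]ᵀ = [-26, 18]ᵀ.
Δ = 89·6 − 7² = 485.
c₁ = ((-26)·6 − 7·18)/485 = -282/485; c₀ = (89·18 − 7·(-26))/485 = 1784/485.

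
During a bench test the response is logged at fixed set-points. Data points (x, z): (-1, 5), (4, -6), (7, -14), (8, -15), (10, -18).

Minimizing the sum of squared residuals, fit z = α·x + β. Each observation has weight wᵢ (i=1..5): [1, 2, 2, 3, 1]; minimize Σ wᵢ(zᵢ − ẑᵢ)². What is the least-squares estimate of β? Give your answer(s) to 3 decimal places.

Sums needed: Σwᵢ·x·x = 423, Σwᵢ·x = 55, Σwᵢ·1 = 9.
Right-hand side: Σwᵢ·x·z = -789, Σwᵢ·z = -98.
Eliminating β: 9·(row 1) − 55·(row 2) gives 782·α = 9·(-789) − 55·(-98) = -1711, so α = -1711/782.
Then β = ((-98) − 55·(-1711/782))/9 = 1941/782.

β = 2.482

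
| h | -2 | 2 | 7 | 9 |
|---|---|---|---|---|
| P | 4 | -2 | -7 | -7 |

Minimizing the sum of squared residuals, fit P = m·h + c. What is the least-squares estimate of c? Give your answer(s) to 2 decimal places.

c = 1.11

With design matrix A, AᵀA = [[138, 16]; [16, 4]] and AᵀP = [-124, -12]ᵀ.
Determinant 138·4 − 16² = 296.
m = ((-124)·4 − 16·(-12))/296 = -38/37; c = (138·(-12) − 16·(-124))/296 = 41/37.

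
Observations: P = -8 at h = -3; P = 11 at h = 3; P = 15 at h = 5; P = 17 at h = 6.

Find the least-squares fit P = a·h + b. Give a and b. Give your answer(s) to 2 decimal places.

a = 2.83, b = 0.98

Forming MᵀM = [[79, 11]; [11, 4]] and MᵀP = [234, 35]ᵀ gives MᵀM·[a, b]ᵀ = MᵀP.
det = 79·4 − 11² = 195.
a = (234·4 − 11·35)/195 = 551/195; b = (79·35 − 11·234)/195 = 191/195.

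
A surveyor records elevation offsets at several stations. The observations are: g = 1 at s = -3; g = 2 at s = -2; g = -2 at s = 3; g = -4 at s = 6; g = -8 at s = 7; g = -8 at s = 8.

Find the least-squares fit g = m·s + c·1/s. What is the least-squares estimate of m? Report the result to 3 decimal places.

m = -0.994

Setting ∂/∂m … = 0 gives: 171·m + 6·c = -157;  6·m + (1681/3136)·c = -101/21.
(Σs·s = 171, Σs·1/s = 6, Σ1/s·1/s = 1681/3136, Σs·g = -157, Σ1/s·g = -101/21.)
Eliminating c: (1681/3136)·(row 1) − 6·(row 2) gives (174555/3136)·m = (1681/3136)·(-157) − 6·(-101/21) = -173421/3136, so m = -2141/2155.
Then c = ((-101/21) − 6·(-2141/2155))/(1681/3136) = 13888/6465.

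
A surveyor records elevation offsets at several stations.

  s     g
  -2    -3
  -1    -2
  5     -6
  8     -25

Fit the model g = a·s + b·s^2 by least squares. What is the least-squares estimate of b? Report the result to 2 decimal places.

b = -0.52

MᵀM·[a, b]ᵀ = Mᵀg reads: 94·a + 628·b = -222;  628·a + 4738·b = -1764.
Eliminating b: 4738·(row 1) − 628·(row 2) gives 50988·a = 4738·(-222) − 628·(-1764) = 55956, so a = 4663/4249.
Then b = ((-1764) − 628·(4663/4249))/4738 = -2200/4249.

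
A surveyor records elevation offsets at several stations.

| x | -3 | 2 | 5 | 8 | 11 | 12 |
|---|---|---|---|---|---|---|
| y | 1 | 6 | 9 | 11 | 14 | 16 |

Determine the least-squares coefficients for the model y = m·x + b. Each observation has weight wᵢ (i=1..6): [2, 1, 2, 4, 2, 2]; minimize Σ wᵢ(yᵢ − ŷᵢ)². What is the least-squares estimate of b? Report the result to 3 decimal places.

Sums needed: Σwᵢ·x·x = 858, Σwᵢ·x = 84, Σwᵢ·1 = 13.
Moment sums: Σwᵢ·x·y = 1140, Σwᵢ·y = 130.
So AᵀWA·[m, b]ᵀ = AᵀWy: [[858, 84]; [84, 13]]·[m, b]ᵀ = [1140, 130]ᵀ.
det = 858·13 − 84² = 4098.
m = (1140·13 − 84·130)/4098 = 650/683; b = (858·130 − 84·1140)/4098 = 2630/683.

b = 3.851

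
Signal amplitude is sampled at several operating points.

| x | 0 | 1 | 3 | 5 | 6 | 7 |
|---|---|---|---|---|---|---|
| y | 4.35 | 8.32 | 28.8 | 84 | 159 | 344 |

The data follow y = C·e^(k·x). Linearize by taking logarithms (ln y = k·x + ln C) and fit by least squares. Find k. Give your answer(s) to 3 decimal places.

Taking logs, ln y = k·x + ln C, so regress ln y on x.
Sums: Σx = 22.0000, Σ(x)² = 120.0000, Σln y = 22.2896, Σx·ln y = 105.6518.
Normal system: [[120.0000, 22.0000]; [22.0000, 6]]·[k, ln C]ᵀ = [105.6518, 22.2896]ᵀ.
Δ = 120.0000·6 − (22.0000)² = 236.0000; k = (105.6518·6 − 22.0000·22.2896)/236.0000 = 0.60822, ln C = (120.0000·22.2896 − 22.0000·105.6518)/236.0000 = 1.48479.

k = 0.608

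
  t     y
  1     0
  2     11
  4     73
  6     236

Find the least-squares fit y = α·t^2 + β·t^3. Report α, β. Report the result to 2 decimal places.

The normal equations are: 1569·α + 8833·β = 9708;  8833·α + 50817·β = 55736.
(Σt^2·t^2 = 1569, Σt^2·t^3 = 8833, Σt^3·t^3 = 50817, Σt^2·y = 9708, Σt^3·y = 55736.)
det = 1569·50817 − 8833² = 1709984.
α = (9708·50817 − 8833·55736)/1709984 = 253837/427496; β = (1569·55736 − 8833·9708)/1709984 = 424755/427496.

α = 0.59, β = 0.99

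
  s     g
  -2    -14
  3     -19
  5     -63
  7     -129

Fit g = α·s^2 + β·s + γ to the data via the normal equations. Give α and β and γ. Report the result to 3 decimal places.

From the data, Σs^2·s^2 = 3123, Σs^2·s = 487, Σs^2 = 87, Σs·s = 87, Σs = 13, Σ1 = 4.
And Σs^2·g = -8123, Σs·g = -1247, Σg = -225.
MᵀM·[α, β, γ]ᵀ = Mᵀg becomes [[3123, 487, 87]; [487, 87, 13]; [87, 13, 4]]·[α, β, γ]ᵀ = [-8123, -1247, -225]ᵀ.
Solving the 3×3 system (Gaussian elimination) gives α = -39167/13358, β = 24815/13358, γ = 9923/6679.

α = -2.932, β = 1.858, γ = 1.486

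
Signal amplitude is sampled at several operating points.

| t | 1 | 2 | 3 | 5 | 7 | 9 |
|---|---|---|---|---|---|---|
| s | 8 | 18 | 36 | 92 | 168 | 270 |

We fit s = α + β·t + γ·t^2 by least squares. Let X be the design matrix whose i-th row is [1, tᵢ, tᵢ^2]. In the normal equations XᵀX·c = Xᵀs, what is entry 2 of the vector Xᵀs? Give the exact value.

4218

Entry 2 ↔ basis t, so (Xᵀs)_{2} = Σᵢ (t)·sᵢ = (1)·(8) + (2)·(18) + (3)·(36) + (5)·(92) + (7)·(168) + (9)·(270) = 4218.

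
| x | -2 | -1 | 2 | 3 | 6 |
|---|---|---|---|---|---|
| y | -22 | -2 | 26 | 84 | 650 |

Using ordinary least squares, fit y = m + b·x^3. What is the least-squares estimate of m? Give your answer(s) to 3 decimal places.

m = 1.962

Compute the Gram sums: Σ1 = 5, Σx^3 = 242, Σx^3·x^3 = 47514.
Moment sums: Σy = 736, Σx^3·y = 143054.
Normal equations: [[5, 242]; [242, 47514]]·[m, b]ᵀ = [736, 143054]ᵀ.
det = 5·47514 − 242² = 179006.
m = (736·47514 − 242·143054)/179006 = 175618/89503; b = (5·143054 − 242·736)/179006 = 268579/89503.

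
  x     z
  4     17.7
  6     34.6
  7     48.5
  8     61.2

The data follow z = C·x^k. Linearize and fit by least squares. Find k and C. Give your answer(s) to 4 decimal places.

Let Y = ln z. Fitting Y = k·ln x + ln C by least squares:
Σln x = 7.2034, Σ(ln x)² = 13.2429, Σln z = 14.4131, Σln x·ln z = 26.4416.
Normal system: [[13.2429, 7.2034]; [7.2034, 4]]·[k, ln C]ᵀ = [26.4416, 14.4131]ᵀ.
Solving (det = 1.0824): k = 1.79508, ln C = 0.37061, so C = exp(0.37061) = 1.44862.

k = 1.7951, C = 1.4486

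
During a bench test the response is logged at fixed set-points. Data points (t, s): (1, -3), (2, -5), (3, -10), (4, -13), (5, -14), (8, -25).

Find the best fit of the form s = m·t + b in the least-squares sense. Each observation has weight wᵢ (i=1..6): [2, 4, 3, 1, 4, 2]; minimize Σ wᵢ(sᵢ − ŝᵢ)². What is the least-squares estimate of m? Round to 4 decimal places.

With design matrix A, AᵀWA = [[289, 59]; [59, 16]] and AᵀWs = [-868, -175]ᵀ.
Eliminating b: 16·(row 1) − 59·(row 2) gives 1143·m = 16·(-868) − 59·(-175) = -3563, so m = -3563/1143.
Then b = ((-175) − 59·(-3563/1143))/16 = 637/1143.

m = -3.1172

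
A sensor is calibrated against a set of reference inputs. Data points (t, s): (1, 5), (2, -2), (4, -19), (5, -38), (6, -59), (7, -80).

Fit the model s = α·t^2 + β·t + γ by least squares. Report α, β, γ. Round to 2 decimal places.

From the data, Σt^2·t^2 = 4595, Σt^2·t = 757, Σt^2 = 131, Σt·t = 131, Σt = 25, Σ1 = 6.
For Aᵀs: Σt^2·s = -7301, Σt·s = -1179, Σs = -193.
AᵀA·[α, β, γ]ᵀ = Aᵀs becomes [[4595, 757, 131]; [757, 131, 25]; [131, 25, 6]]·[α, β, γ]ᵀ = [-7301, -1179, -193]ᵀ.
Solving the 3×3 system (Gaussian elimination) gives α = -79/42, β = 5/6, γ = 38/7.

α = -1.88, β = 0.83, γ = 5.43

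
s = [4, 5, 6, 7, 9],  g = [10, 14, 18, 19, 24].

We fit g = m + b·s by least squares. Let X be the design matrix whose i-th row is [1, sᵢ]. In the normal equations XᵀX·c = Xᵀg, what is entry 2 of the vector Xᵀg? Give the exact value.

567

Entry 2 ↔ basis s, so (Xᵀg)_{2} = Σᵢ (s)·gᵢ = (4)·(10) + (5)·(14) + (6)·(18) + (7)·(19) + (9)·(24) = 567.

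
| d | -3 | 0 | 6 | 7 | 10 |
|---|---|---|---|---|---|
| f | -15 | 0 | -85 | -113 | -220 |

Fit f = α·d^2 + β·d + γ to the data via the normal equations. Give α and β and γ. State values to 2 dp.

Forming AᵀA = [[13778, 1532, 194]; [1532, 194, 20]; [194, 20, 5]] and Aᵀf = [-30732, -3456, -433]ᵀ gives AᵀA·[α, β, γ]ᵀ = Aᵀf.
Inverting the 3×3 Gram matrix, [α, β, γ]ᵀ = [-118691/58773, -101704/58773, -2355/1781]ᵀ.

α = -2.02, β = -1.73, γ = -1.32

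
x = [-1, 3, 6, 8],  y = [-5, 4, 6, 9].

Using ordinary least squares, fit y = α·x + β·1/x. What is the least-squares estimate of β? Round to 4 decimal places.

Setting ∂/∂α … = 0 gives: 110·α + 4·β = 125;  4·α + (665/576)·β = 203/24.
(Σx·x = 110, Σx·1/x = 4, Σ1/x·1/x = 665/576, Σx·y = 125, Σ1/x·y = 203/24.)
Eliminating β: (665/576)·(row 1) − 4·(row 2) gives (31967/288)·α = (665/576)·125 − 4·(203/24) = 63637/576, so α = 63637/63934.
Then β = ((203/24) − 4·(63637/63934))/(665/576) = 123960/31967.

β = 3.8777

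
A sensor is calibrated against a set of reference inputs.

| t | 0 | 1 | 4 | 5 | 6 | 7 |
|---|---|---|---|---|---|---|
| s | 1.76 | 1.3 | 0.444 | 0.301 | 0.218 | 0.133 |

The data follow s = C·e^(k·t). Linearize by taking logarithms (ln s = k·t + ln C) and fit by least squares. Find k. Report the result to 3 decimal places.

Taking logs, ln s = k·t + ln C, so regress ln s on t.
XᵀX = [[127.0000, 23.0000]; [23.0000, 6]], rhs = [-32.2500, -4.7256]ᵀ  (here Σt = 23.0000, Σ(t)² = 127.0000, Σln s = -4.7256, Σt·ln s = -32.2500).
Solving (det = 233.0000): k = -0.36400, ln C = 0.60774.

k = -0.364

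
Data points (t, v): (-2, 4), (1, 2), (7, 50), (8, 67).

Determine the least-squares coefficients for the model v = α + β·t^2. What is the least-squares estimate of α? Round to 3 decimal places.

With design matrix A, AᵀA = [[4, 118]; [118, 6514]] and Aᵀv = [123, 6756]ᵀ.
det = 4·6514 − 118² = 12132.
α = (123·6514 − 118·6756)/12132 = 223/674; β = (4·6756 − 118·123)/12132 = 695/674.

α = 0.331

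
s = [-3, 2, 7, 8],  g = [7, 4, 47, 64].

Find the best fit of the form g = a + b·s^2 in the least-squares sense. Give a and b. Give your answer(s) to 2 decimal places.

Entries of XᵀX: Σ1 = 4, Σs^2 = 126, Σs^2·s^2 = 6594.
Moment sums: Σg = 122, Σs^2·g = 6478.
det = 4·6594 − 126² = 10500.
a = (122·6594 − 126·6478)/10500 = -28/25; b = (4·6478 − 126·122)/10500 = 527/525.

a = -1.12, b = 1.00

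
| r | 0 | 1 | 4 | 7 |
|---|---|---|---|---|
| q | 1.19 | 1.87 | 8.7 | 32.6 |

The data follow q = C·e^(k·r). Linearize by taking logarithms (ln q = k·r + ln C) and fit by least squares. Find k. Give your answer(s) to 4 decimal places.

With ln qᵢ as the transformed response and rᵢ as the regressor:
Sums: Σr = 12.0000, Σ(r)² = 66.0000, Σln q = 6.4475, Σr·ln q = 33.6694.
Normal system: [[66.0000, 12.0000]; [12.0000, 4]]·[k, ln C]ᵀ = [33.6694, 6.4475]ᵀ.
Slope k = (n·Σr·ln q − Σr·Σln q)/(n·Σ(r)² − (Σr)²) = (4·33.6694 − 12.0000·6.4475)/120.0000 = 0.47756; ln C = (Σln q − k·Σr)/n = 0.17920.

k = 0.4776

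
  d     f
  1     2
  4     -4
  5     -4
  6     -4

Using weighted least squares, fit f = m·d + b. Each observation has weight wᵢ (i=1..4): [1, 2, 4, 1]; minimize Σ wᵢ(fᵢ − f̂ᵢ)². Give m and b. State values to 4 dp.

The normal system XᵀWX·[m, b]ᵀ = XᵀWf is [[169, 35]; [35, 8]]·[m, b]ᵀ = [-134, -26]ᵀ.
Eliminating b: 8·(row 1) − 35·(row 2) gives 127·m = 8·(-134) − 35·(-26) = -162, so m = -162/127.
Then b = ((-26) − 35·(-162/127))/8 = 296/127.

m = -1.2756, b = 2.3307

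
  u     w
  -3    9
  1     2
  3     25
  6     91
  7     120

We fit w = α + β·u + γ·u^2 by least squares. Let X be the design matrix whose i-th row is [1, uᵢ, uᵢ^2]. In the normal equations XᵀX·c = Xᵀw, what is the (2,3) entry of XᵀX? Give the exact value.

Row 2 ↔ basis u, column 3 ↔ basis u^2, so (XᵀX)_{2,3} = Σᵢ (u)·(u^2) = (-3)·(9) + (1)·(1) + (3)·(9) + (6)·(36) + (7)·(49) = 560.

560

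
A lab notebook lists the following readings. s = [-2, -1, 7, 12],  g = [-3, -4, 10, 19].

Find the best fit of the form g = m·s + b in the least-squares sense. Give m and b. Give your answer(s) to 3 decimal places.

m = 1.642, b = -1.067

Entries of MᵀM: Σs·s = 198, Σs = 16, Σ1 = 4.
Right-hand side: Σs·g = 308, Σg = 22.
So MᵀM·[m, b]ᵀ = Mᵀg: [[198, 16]; [16, 4]]·[m, b]ᵀ = [308, 22]ᵀ.
Determinant 198·4 − 16² = 536.
m = (308·4 − 16·22)/536 = 110/67; b = (198·22 − 16·308)/536 = -143/134.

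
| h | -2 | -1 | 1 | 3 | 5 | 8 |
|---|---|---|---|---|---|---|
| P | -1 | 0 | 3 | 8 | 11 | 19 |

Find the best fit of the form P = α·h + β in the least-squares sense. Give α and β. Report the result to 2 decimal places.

The normal system AᵀA·[α, β]ᵀ = AᵀP is [[104, 14]; [14, 6]]·[α, β]ᵀ = [236, 40]ᵀ.
Eliminating β: 6·(row 1) − 14·(row 2) gives 428·α = 6·236 − 14·40 = 856, so α = 2.
Then β = (40 − 14·2)/6 = 2.

α = 2.00, β = 2.00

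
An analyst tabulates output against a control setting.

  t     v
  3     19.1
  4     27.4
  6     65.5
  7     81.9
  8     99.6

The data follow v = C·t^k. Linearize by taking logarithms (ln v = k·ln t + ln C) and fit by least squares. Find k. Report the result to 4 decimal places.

Linearized form: ln v = k·ln t + ln C. From the 5 transformed points,
Σln t = 8.3020, Σ(ln t)² = 14.4498, Σln v = 19.4489, Σln t·ln v = 33.4637.
Equations: 14.4498·k + 8.3020·ln C = 33.4637;  8.3020·k + 5·ln C = 19.4489.
Slope k = (n·Σln t·ln v − Σln t·Σln v)/(n·Σ(ln t)² − (Σln t)²) = (5·33.4637 − 8.3020·19.4489)/3.3255 = 1.76008; ln C = (Σln v − k·Σln t)/n = 0.96735.

k = 1.7601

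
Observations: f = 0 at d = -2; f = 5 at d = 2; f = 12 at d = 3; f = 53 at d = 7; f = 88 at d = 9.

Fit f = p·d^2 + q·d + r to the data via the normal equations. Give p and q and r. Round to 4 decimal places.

p = 0.9551, q = 1.2361, r = -1.1773

Forming MᵀM = [[9075, 1099, 147]; [1099, 147, 19]; [147, 19, 5]] and Mᵀf = [9853, 1209, 158]ᵀ gives MᵀM·[p, q, r]ᵀ = Mᵀf.
Inverting the 3×3 Gram matrix, [p, q, r]ᵀ = [18955/19846, 12266/9923, -23365/19846]ᵀ.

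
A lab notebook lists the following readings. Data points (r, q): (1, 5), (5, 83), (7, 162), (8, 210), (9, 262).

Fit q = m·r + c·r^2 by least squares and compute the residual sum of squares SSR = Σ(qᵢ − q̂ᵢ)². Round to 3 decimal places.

AᵀA·[m, c]ᵀ = Aᵀq reads: 220·m + 1710·c = 5592;  1710·m + 13684·c = 44680.
Δ = 220·13684 − 1710² = 86380.
m = (5592·13684 − 1710·44680)/86380 = 29532/21595; c = (220·44680 − 1710·5592)/86380 = 13364/4319.
Residuals: 11623/21595, -5155/4319, 2498/3085, 22214/21595, -20318/21595; SSR = 93146/21595.

SSR = 4.313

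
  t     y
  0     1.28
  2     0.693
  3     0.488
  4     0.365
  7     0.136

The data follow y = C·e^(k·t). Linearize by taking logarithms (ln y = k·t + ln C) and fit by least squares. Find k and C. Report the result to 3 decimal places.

k = -0.321, C = 1.294

Taking logs, ln y = k·t + ln C, so regress ln y on t.
Σt = 16.0000, Σ(t)² = 78.0000, Σln y = -3.8403, Σt·ln y = -20.8829.
Normal system: [[78.0000, 16.0000]; [16.0000, 5]]·[k, ln C]ᵀ = [-20.8829, -3.8403]ᵀ.
Solving (det = 134.0000): k = -0.32067, ln C = 0.25810, so C = exp(0.25810) = 1.29447.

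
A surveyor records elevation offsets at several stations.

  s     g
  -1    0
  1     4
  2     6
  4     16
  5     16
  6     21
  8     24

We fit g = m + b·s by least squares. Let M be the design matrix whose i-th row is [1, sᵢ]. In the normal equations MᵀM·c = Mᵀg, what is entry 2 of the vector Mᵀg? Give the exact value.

478

Entry 2 ↔ basis s, so (Mᵀg)_{2} = Σᵢ (s)·gᵢ = (-1)·(0) + (1)·(4) + (2)·(6) + (4)·(16) + (5)·(16) + (6)·(21) + (8)·(24) = 478.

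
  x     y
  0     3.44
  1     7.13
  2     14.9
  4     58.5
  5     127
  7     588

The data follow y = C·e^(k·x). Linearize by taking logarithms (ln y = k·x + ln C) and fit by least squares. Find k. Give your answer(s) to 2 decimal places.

k = 0.73

With ln yᵢ as the transformed response and xᵢ as the regressor:
Sums: Σx = 19.0000, Σ(x)² = 95.0000, Σln y = 21.1911, Σx·ln y = 92.5012.
Normal system: [[95.0000, 19.0000]; [19.0000, 6]]·[k, ln C]ᵀ = [92.5012, 21.1911]ᵀ.
Slope k = (n·Σx·ln y − Σx·Σln y)/(n·Σ(x)² − (Σx)²) = (6·92.5012 − 19.0000·21.1911)/209.0000 = 0.72907; ln C = (Σln y − k·Σx)/n = 1.22311.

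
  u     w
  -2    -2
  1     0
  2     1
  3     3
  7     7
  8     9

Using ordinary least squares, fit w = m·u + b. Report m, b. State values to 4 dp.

With design matrix A, AᵀA = [[131, 19]; [19, 6]] and Aᵀw = [136, 18]ᵀ.
Δ = 131·6 − 19² = 425.
m = (136·6 − 19·18)/425 = 474/425; b = (131·18 − 19·136)/425 = -226/425.

m = 1.1153, b = -0.5318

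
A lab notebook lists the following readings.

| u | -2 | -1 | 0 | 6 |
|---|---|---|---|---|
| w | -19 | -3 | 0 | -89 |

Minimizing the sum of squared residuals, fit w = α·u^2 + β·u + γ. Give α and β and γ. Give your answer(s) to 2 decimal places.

α = -3.09, β = 3.48, γ = 1.32

Sums needed: Σu^2·u^2 = 1313, Σu^2·u = 207, Σu^2 = 41, Σu·u = 41, Σu = 3, Σ1 = 4.
Right-hand side: Σu^2·w = -3283, Σu·w = -493, Σw = -111.
MᵀM·[α, β, γ]ᵀ = Mᵀw becomes [[1313, 207, 41]; [207, 41, 3]; [41, 3, 4]]·[α, β, γ]ᵀ = [-3283, -493, -111]ᵀ.
Row-reducing yields α = -1091/353, β = 6148/1765, γ = 2324/1765.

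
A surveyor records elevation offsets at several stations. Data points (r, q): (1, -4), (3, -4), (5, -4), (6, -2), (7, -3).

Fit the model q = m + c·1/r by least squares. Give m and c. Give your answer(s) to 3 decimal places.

m = -2.954, c = -1.210

With design matrix X, XᵀX = [[5, 129/70]; [129/70, 52889/44100]] and Xᵀq = [-17, -724/105]ᵀ.
Δ = 5·(52889/44100) − (129/70)² = 28669/11025.
m = ((-17)·(52889/44100) − (129/70)·(-724/105))/(28669/11025) = -338737/114676; c = (5·(-724/105) − (129/70)·(-17))/(28669/11025) = -69405/57338.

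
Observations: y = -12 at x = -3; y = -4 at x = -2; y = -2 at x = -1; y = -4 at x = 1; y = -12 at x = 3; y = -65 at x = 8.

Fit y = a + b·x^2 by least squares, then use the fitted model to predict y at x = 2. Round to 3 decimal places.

Forming MᵀM = [[6, 88]; [88, 4276]] and Mᵀy = [-99, -4398]ᵀ gives MᵀM·[a, b]ᵀ = Mᵀy.
Eliminating b: 4276·(row 1) − 88·(row 2) gives 17912·a = 4276·(-99) − 88·(-4398) = -36300, so a = -9075/4478.
Then b = ((-4398) − 88·(-9075/4478))/4276 = -4419/4478.
At x = 2: ŷ = (-9075/4478)·(1) + (-4419/4478)·(4) = -26751/4478.

ŷ = -5.974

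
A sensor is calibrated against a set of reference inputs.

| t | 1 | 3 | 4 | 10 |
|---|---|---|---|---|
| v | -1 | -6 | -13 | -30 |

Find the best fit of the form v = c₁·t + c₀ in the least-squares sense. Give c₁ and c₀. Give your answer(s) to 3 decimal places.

c₁ = -3.244, c₀ = 2.100

Setting ∂/∂c₁ … = 0 gives: 126·c₁ + 18·c₀ = -371;  18·c₁ + 4·c₀ = -50.
Eliminating c₀: 4·(row 1) − 18·(row 2) gives 180·c₁ = 4·(-371) − 18·(-50) = -584, so c₁ = -146/45.
Then c₀ = ((-50) − 18·(-146/45))/4 = 21/10.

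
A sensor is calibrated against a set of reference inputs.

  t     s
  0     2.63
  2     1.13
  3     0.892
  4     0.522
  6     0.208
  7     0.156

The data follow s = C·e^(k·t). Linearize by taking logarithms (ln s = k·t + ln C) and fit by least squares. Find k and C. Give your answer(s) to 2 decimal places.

Let Y = ln s. Fitting Y = k·t + ln C by least squares:
Σt = 22.0000, Σ(t)² = 114.0000, Σln s = -3.1033, Σt·ln s = -25.1254.
Normal system: [[114.0000, 22.0000]; [22.0000, 6]]·[k, ln C]ᵀ = [-25.1254, -3.1033]ᵀ.
Solving (det = 200.0000): k = -0.41240, ln C = 0.99492, so C = exp(0.99492) = 2.70450.

k = -0.41, C = 2.70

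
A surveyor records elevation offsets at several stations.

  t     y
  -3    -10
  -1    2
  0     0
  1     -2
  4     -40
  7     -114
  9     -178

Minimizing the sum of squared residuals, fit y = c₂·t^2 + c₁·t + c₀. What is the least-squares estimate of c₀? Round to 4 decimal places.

c₀ = 0.8740

Normal-equation sums: Σt^2·t^2 = 9301, Σt^2·t = 1109, Σt^2 = 157, Σt·t = 157, Σt = 17, Σ1 = 7.
Moment sums: Σt^2·y = -20734, Σt·y = -2534, Σy = -342.
Normal equations: [[9301, 1109, 157]; [1109, 157, 17]; [157, 17, 7]]·[c₂, c₁, c₀]ᵀ = [-20734, -2534, -342]ᵀ.
Row-reducing yields c₂ = -13223/6768, c₁ = -49421/20304, c₀ = 8873/10152.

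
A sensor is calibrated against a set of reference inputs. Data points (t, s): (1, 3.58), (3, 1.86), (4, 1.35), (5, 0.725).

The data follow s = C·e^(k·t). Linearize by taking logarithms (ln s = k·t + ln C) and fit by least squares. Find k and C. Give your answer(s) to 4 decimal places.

k = -0.3843, C = 5.5706

With ln sᵢ as the transformed response and tᵢ as the regressor:
Σt = 13.0000, Σ(t)² = 51.0000, Σln s = 1.8745, Σt·ln s = 2.7296.
Equations: 51.0000·k + 13.0000·ln C = 2.7296;  13.0000·k + 4·ln C = 1.8745.
Δ = 51.0000·4 − (13.0000)² = 35.0000; k = (2.7296·4 − 13.0000·1.8745)/35.0000 = -0.38427, ln C = (51.0000·1.8745 − 13.0000·2.7296)/35.0000 = 1.71751, so C = exp(1.71751) = 5.57063.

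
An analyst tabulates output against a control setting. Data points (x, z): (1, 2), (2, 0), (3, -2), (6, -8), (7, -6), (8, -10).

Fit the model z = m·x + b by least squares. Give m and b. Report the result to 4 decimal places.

From the data, Σx·x = 163, Σx = 27, Σ1 = 6.
Moment sums: Σx·z = -174, Σz = -24.
Eliminating b: 6·(row 1) − 27·(row 2) gives 249·m = 6·(-174) − 27·(-24) = -396, so m = -132/83.
Then b = ((-24) − 27·(-132/83))/6 = 262/83.

m = -1.5904, b = 3.1566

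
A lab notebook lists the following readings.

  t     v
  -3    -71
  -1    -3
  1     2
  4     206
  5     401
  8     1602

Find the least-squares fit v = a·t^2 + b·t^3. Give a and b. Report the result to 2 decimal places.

a = 0.99, b = 3.00

Entries of AᵀA: Σt^2·t^2 = 5060, Σt^2·t^3 = 36674, Σt^3·t^3 = 282596.
For Aᵀv: Σt^2·v = 115209, Σt^3·v = 885455.
det = 5060·282596 − 36674² = 84953484.
a = (115209·282596 − 36674·885455)/84953484 = 6030421/6068106; b = (5060·885455 − 36674·115209)/84953484 = 1657321/551646.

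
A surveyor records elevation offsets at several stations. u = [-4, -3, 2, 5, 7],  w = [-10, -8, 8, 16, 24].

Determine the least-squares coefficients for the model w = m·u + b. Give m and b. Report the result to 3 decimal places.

Compute the Gram sums: Σu·u = 103, Σu = 7, Σ1 = 5.
Moment sums: Σu·w = 328, Σw = 30.
Normal equations: [[103, 7]; [7, 5]]·[m, b]ᵀ = [328, 30]ᵀ.
det = 103·5 − 7² = 466.
m = (328·5 − 7·30)/466 = 715/233; b = (103·30 − 7·328)/466 = 397/233.

m = 3.069, b = 1.704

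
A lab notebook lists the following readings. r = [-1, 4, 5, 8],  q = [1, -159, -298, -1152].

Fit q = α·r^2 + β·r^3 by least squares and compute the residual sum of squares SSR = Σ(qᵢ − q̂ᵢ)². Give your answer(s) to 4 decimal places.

XᵀX·[α, β]ᵀ = Xᵀq reads: 4978·α + 36916·β = -83721;  36916·α + 281866·β = -637251.
Determinant 4978·281866 − 36916² = 40337892.
α = ((-83721)·281866 − 36916·(-637251))/40337892 = -12224245/6722982; β = (4978·(-637251) − 36916·(-83721))/40337892 = -13598507/6722982.
Residuals: 2674360/3361491, -510295/1120497, 140776/480213, -44000/3361491; SSR = 1038113/1120497.

SSR = 0.9265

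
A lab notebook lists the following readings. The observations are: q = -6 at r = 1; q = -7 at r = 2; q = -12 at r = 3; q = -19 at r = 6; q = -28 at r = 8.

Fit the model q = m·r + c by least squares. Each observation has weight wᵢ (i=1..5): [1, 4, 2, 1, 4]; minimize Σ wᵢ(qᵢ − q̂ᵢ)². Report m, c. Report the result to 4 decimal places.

m = -3.3283, c = -1.0502

Setting ∂/∂m … = 0 gives: 327·m + 53·c = -1144;  53·m + 12·c = -189.
Eliminating c: 12·(row 1) − 53·(row 2) gives 1115·m = 12·(-1144) − 53·(-189) = -3711, so m = -3711/1115.
Then c = ((-189) − 53·(-3711/1115))/12 = -1171/1115.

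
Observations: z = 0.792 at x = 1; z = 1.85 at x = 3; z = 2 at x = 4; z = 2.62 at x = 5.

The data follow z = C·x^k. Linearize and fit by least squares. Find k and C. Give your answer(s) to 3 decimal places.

Let Y = ln z. Fitting Y = k·ln x + ln C by least squares:
Σln x = 4.0943, Σ(ln x)² = 5.7191, Σln z = 2.0383, Σln x·ln z = 3.1869.
Equations: 5.7191·k + 4.0943·ln C = 3.1869;  4.0943·k + 4·ln C = 2.0383.
Δ = 5.7191·4 − (4.0943)² = 6.1125; k = (3.1869·4 − 4.0943·2.0383)/6.1125 = 0.72018, ln C = (5.7191·2.0383 − 4.0943·3.1869)/6.1125 = -0.22759, so C = exp(-0.22759) = 0.79645.

k = 0.720, C = 0.796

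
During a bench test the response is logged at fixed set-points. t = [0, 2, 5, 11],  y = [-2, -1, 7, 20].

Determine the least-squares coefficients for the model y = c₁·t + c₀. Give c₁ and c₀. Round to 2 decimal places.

Normal-equation sums: Σt·t = 150, Σt = 18, Σ1 = 4.
Right-hand side: Σt·y = 253, Σy = 24.
Normal equations: [[150, 18]; [18, 4]]·[c₁, c₀]ᵀ = [253, 24]ᵀ.
Δ = 150·4 − 18² = 276.
c₁ = (253·4 − 18·24)/276 = 145/69; c₀ = (150·24 − 18·253)/276 = -159/46.

c₁ = 2.10, c₀ = -3.46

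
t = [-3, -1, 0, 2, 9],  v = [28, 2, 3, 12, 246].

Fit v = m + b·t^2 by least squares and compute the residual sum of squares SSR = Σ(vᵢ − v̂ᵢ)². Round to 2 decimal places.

The normal equations are: 5·m + 95·b = 291;  95·m + 6659·b = 20228.
Δ = 5·6659 − 95² = 24270.
m = (291·6659 − 95·20228)/24270 = 16109/24270; b = (5·20228 − 95·291)/24270 = 14699/4854.
Residuals: 998/12135, -6844/4045, 56701/24270, -6283/8090, 608/12135; SSR = 216811/24270.

SSR = 8.93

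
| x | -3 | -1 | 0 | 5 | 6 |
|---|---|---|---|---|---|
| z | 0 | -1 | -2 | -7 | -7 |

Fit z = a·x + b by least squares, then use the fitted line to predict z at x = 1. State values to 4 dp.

The normal system AᵀA·[a, b]ᵀ = Aᵀz is [[71, 7]; [7, 5]]·[a, b]ᵀ = [-76, -17]ᵀ.
Determinant 71·5 − 7² = 306.
a = ((-76)·5 − 7·(-17))/306 = -29/34; b = (71·(-17) − 7·(-76))/306 = -75/34.
At x = 1: ẑ = (-29/34)·(1) + (-75/34)·(1) = -52/17.

ẑ = -3.0588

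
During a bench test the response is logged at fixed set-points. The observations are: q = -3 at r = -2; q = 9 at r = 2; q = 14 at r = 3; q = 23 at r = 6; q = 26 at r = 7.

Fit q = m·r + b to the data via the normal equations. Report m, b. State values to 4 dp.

From the data, Σr·r = 102, Σr = 16, Σ1 = 5.
Moment sums: Σr·q = 386, Σq = 69.
So MᵀM·[m, b]ᵀ = Mᵀq: [[102, 16]; [16, 5]]·[m, b]ᵀ = [386, 69]ᵀ.
Δ = 102·5 − 16² = 254.
m = (386·5 − 16·69)/254 = 413/127; b = (102·69 − 16·386)/254 = 431/127.

m = 3.2520, b = 3.3937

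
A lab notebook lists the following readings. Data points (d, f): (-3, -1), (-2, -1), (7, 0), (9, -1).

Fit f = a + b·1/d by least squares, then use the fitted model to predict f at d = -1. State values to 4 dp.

f̂ = -1.5438

The normal system AᵀA·[a, b]ᵀ = Aᵀf is [[4, -73/126]; [-73/126, 6253/15876]]·[a, b]ᵀ = [-3, 13/18]ᵀ.
Determinant 4·(6253/15876) − (-73/126)² = 243/196.
a = ((-3)·(6253/15876) − (-73/126)·(13/18))/(243/196) = -12116/19683; b = (4·(13/18) − (-73/126)·(-3))/(243/196) = 2030/2187.
At d = -1: f̂ = (-12116/19683)·(1) + (2030/2187)·(-1) = -30386/19683.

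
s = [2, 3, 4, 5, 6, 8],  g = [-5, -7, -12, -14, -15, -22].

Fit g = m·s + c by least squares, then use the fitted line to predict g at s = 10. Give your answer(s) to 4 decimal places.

With design matrix A, AᵀA = [[154, 28]; [28, 6]] and Aᵀg = [-415, -75]ᵀ.
Eliminating c: 6·(row 1) − 28·(row 2) gives 140·m = 6·(-415) − 28·(-75) = -390, so m = -39/14.
Then c = ((-75) − 28·(-39/14))/6 = 1/2.
At s = 10: ĝ = (-39/14)·(10) + (1/2)·(1) = -383/14.

ĝ = -27.3571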